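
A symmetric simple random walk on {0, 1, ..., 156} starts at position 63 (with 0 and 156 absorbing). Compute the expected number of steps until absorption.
E[τ | X_0 = 63] = 5859

Let v_k = E[τ | X_0 = k]. Boundary: v_0 = v_156 = 0. Recurrence: v_k = 1 + (v_{k-1} + v_{k+1})/2 for 1 ≤ k ≤ 155. The particular solution to v_k − (v_{k-1} + v_{k+1})/2 = 1 is v_k = −k^2. Adding homogeneous solution A + B k and matching boundaries gives v_k = k (156 − k). Substituting k = 63: v_63 = 63 · 93 = 5859.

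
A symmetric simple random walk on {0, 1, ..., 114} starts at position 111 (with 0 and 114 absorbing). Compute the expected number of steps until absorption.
E[τ | X_0 = 111] = 333

Let v_k = E[τ | X_0 = k]. Boundary: v_0 = v_114 = 0. Recurrence: v_k = 1 + (v_{k-1} + v_{k+1})/2 for 1 ≤ k ≤ 113. The particular solution to v_k − (v_{k-1} + v_{k+1})/2 = 1 is v_k = −k^2. Adding homogeneous solution A + B k and matching boundaries gives v_k = k (114 − k). Substituting k = 111: v_111 = 111 · 3 = 333.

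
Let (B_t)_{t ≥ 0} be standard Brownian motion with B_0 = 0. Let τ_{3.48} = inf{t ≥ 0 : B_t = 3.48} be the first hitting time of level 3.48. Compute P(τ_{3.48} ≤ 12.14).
P(τ_{3.48} ≤ 12.14) = 2(1 − Φ(3.48/√12.14)) = 2(1 − Φ(0.9988)) ≈ 0.3179

By the reflection principle for standard BM, P(τ_b ≤ t) = 2 · P(B_t ≥ b). Since B_t ~ N(0, t), P(B_t ≥ 3.48) = 1 − Φ(3.48/√t) = 1 − Φ(3.48/√12.14) = 1 − Φ(0.9988) ≈ 0.15895. Doubling: P(τ_{3.48} ≤ 12.14) ≈ 2 · 0.15895 = 0.31790 ≈ 0.3179.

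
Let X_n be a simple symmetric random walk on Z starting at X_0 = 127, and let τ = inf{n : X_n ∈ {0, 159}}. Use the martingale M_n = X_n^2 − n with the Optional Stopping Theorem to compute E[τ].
E[τ] = 4064

M_n = X_n^2 − n is a martingale (since E[X_{n+1}^2 | F_n] = X_n^2 + 1). By OST (τ has finite mean in a bounded region), E[M_τ] = E[M_0] = X_0^2 − 0 = 127^2 = 16129. Also E[M_τ] = E[X_τ^2] − E[τ]. The walk exits at 0 or 159, with P(hit 159 first) = 127/159, so E[X_τ^2] = 159^2 · 127/159 + 0 = 20193. Thus E[τ] = E[X_τ^2] − E[M_τ] = 20193 − 16129 = 4064 = 127(159 − 127) = 4064.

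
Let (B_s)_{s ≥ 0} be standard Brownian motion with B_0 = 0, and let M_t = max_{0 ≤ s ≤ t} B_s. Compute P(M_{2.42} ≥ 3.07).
P(M_{2.42} ≥ 3.07) = 2·P(B_{2.42} ≥ 3.07) = 2(1 − Φ(3.07/√2.42)) ≈ 0.0484

By the reflection principle for Brownian motion, P(M_t ≥ a) = 2 · P(B_t ≥ a) for a ≥ 0. Since B_t ~ N(0, t), P(B_t ≥ 3.07) = 1 − Φ(3.07/√t) = 1 − Φ(3.07/√2.42) = 1 − Φ(1.9735). So
  P(M_{2.42} ≥ 3.07) = 2(1 − Φ(1.9735)) ≈ 0.0484.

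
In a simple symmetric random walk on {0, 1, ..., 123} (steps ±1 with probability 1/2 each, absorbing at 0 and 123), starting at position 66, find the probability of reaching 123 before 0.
P(hit 123 before 0) = 66/123 = 22/41

Let u_k = P(hit 123 before 0 | start at k). Then u_0 = 0, u_123 = 1, and u_k = u_{k-1}/2 + u_{k+1}/2 for 1 ≤ k ≤ 122. This harmonic recurrence is solved by u_k = k/123, giving u_66 = 66/123 = 22/41.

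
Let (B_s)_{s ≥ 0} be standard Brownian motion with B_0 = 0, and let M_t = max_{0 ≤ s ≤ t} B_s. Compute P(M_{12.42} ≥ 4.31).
P(M_{12.42} ≥ 4.31) = 2·P(B_{12.42} ≥ 4.31) = 2(1 − Φ(4.31/√12.42)) ≈ 0.2213

By the reflection principle for Brownian motion, P(M_t ≥ a) = 2 · P(B_t ≥ a) for a ≥ 0. Since B_t ~ N(0, t), P(B_t ≥ 4.31) = 1 − Φ(4.31/√t) = 1 − Φ(4.31/√12.42) = 1 − Φ(1.2230). So
  P(M_{12.42} ≥ 4.31) = 2(1 − Φ(1.2230)) ≈ 0.2213.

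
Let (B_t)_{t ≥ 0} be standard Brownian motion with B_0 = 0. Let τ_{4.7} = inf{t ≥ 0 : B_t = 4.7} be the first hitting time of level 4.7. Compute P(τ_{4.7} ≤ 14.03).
P(τ_{4.7} ≤ 14.03) = 2(1 − Φ(4.7/√14.03)) = 2(1 − Φ(1.2548)) ≈ 0.2096

By the reflection principle for standard BM, P(τ_b ≤ t) = 2 · P(B_t ≥ b). Since B_t ~ N(0, t), P(B_t ≥ 4.7) = 1 − Φ(4.7/√t) = 1 − Φ(4.7/√14.03) = 1 − Φ(1.2548) ≈ 0.10478. Doubling: P(τ_{4.7} ≤ 14.03) ≈ 2 · 0.10478 = 0.20956 ≈ 0.2096.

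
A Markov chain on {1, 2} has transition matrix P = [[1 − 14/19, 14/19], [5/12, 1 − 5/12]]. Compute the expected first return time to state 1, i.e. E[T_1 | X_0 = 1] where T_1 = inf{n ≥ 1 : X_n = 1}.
E[T_1 | X_0 = 1] = 1/π_1 = 263/95

For an irreducible recurrent Markov chain with stationary distribution π, E[T_i | X_0 = i] = 1/π_i (Kac's formula). Here π_1 = (5/12)/(14/19 + 5/12) = (5/12)/(263/228) = 95/263, so E[T_1 | X_0 = 1] = 1/π_1 = (14/19 + 5/12)/(5/12) = (263/228)/(5/12) = 263/95.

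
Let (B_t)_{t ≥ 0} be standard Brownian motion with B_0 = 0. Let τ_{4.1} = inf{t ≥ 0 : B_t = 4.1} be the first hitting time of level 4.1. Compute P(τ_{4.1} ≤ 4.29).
P(τ_{4.1} ≤ 4.29) = 2(1 − Φ(4.1/√4.29)) = 2(1 − Φ(1.9795)) ≈ 0.0478

By the reflection principle for standard BM, P(τ_b ≤ t) = 2 · P(B_t ≥ b). Since B_t ~ N(0, t), P(B_t ≥ 4.1) = 1 − Φ(4.1/√t) = 1 − Φ(4.1/√4.29) = 1 − Φ(1.9795) ≈ 0.02388. Doubling: P(τ_{4.1} ≤ 4.29) ≈ 2 · 0.02388 = 0.04776 ≈ 0.0478.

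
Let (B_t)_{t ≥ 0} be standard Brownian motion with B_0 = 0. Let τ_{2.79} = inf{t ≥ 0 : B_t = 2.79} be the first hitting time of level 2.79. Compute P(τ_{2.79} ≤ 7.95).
P(τ_{2.79} ≤ 7.95) = 2(1 − Φ(2.79/√7.95)) = 2(1 − Φ(0.9895)) ≈ 0.3224

By the reflection principle for standard BM, P(τ_b ≤ t) = 2 · P(B_t ≥ b). Since B_t ~ N(0, t), P(B_t ≥ 2.79) = 1 − Φ(2.79/√t) = 1 − Φ(2.79/√7.95) = 1 − Φ(0.9895) ≈ 0.16121. Doubling: P(τ_{2.79} ≤ 7.95) ≈ 2 · 0.16121 = 0.32242 ≈ 0.3224.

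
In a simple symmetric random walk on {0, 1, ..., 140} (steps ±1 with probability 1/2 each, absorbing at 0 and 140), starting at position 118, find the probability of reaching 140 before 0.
P(hit 140 before 0) = 118/140 = 59/70

Let u_k = P(hit 140 before 0 | start at k). Then u_0 = 0, u_140 = 1, and u_k = u_{k-1}/2 + u_{k+1}/2 for 1 ≤ k ≤ 139. This harmonic recurrence is solved by u_k = k/140, giving u_118 = 118/140 = 59/70.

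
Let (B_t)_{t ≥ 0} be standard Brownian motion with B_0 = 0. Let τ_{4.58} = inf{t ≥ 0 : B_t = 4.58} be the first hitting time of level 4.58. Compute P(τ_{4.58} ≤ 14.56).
P(τ_{4.58} ≤ 14.56) = 2(1 − Φ(4.58/√14.56)) = 2(1 − Φ(1.2003)) ≈ 0.2300

By the reflection principle for standard BM, P(τ_b ≤ t) = 2 · P(B_t ≥ b). Since B_t ~ N(0, t), P(B_t ≥ 4.58) = 1 − Φ(4.58/√t) = 1 − Φ(4.58/√14.56) = 1 − Φ(1.2003) ≈ 0.11501. Doubling: P(τ_{4.58} ≤ 14.56) ≈ 2 · 0.11501 = 0.23002 ≈ 0.2300.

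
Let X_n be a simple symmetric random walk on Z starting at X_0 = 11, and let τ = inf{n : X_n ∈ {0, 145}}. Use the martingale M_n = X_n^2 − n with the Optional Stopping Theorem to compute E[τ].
E[τ] = 1474

M_n = X_n^2 − n is a martingale (since E[X_{n+1}^2 | F_n] = X_n^2 + 1). By OST (τ has finite mean in a bounded region), E[M_τ] = E[M_0] = X_0^2 − 0 = 11^2 = 121. Also E[M_τ] = E[X_τ^2] − E[τ]. The walk exits at 0 or 145, with P(hit 145 first) = 11/145, so E[X_τ^2] = 145^2 · 11/145 + 0 = 1595. Thus E[τ] = E[X_τ^2] − E[M_τ] = 1595 − 121 = 1474 = 11(145 − 11) = 1474.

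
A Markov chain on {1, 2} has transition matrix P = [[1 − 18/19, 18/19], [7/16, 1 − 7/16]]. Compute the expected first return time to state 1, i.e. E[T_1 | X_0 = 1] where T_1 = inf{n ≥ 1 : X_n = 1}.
E[T_1 | X_0 = 1] = 1/π_1 = 421/133

For an irreducible recurrent Markov chain with stationary distribution π, E[T_i | X_0 = i] = 1/π_i (Kac's formula). Here π_1 = (7/16)/(18/19 + 7/16) = (7/16)/(421/304) = 133/421, so E[T_1 | X_0 = 1] = 1/π_1 = (18/19 + 7/16)/(7/16) = (421/304)/(7/16) = 421/133.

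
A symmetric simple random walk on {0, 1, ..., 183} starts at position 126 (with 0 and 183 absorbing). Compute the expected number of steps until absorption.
E[τ | X_0 = 126] = 7182

Let v_k = E[τ | X_0 = k]. Boundary: v_0 = v_183 = 0. Recurrence: v_k = 1 + (v_{k-1} + v_{k+1})/2 for 1 ≤ k ≤ 182. The particular solution to v_k − (v_{k-1} + v_{k+1})/2 = 1 is v_k = −k^2. Adding homogeneous solution A + B k and matching boundaries gives v_k = k (183 − k). Substituting k = 126: v_126 = 126 · 57 = 7182.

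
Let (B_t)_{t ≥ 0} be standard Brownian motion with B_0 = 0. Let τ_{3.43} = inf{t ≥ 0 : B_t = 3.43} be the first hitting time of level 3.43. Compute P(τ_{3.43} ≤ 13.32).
P(τ_{3.43} ≤ 13.32) = 2(1 − Φ(3.43/√13.32)) = 2(1 − Φ(0.9398)) ≈ 0.3473

By the reflection principle for standard BM, P(τ_b ≤ t) = 2 · P(B_t ≥ b). Since B_t ~ N(0, t), P(B_t ≥ 3.43) = 1 − Φ(3.43/√t) = 1 − Φ(3.43/√13.32) = 1 − Φ(0.9398) ≈ 0.17366. Doubling: P(τ_{3.43} ≤ 13.32) ≈ 2 · 0.17366 = 0.34732 ≈ 0.3473.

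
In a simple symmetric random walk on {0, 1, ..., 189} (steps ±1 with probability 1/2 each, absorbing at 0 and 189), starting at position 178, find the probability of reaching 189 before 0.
P(hit 189 before 0) = 178/189

Let u_k = P(hit 189 before 0 | start at k). Then u_0 = 0, u_189 = 1, and u_k = u_{k-1}/2 + u_{k+1}/2 for 1 ≤ k ≤ 188. This harmonic recurrence is solved by u_k = k/189, giving u_178 = 178/189.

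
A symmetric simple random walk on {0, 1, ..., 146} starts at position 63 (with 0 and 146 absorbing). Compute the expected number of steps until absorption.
E[τ | X_0 = 63] = 5229

Let v_k = E[τ | X_0 = k]. Boundary: v_0 = v_146 = 0. Recurrence: v_k = 1 + (v_{k-1} + v_{k+1})/2 for 1 ≤ k ≤ 145. The particular solution to v_k − (v_{k-1} + v_{k+1})/2 = 1 is v_k = −k^2. Adding homogeneous solution A + B k and matching boundaries gives v_k = k (146 − k). Substituting k = 63: v_63 = 63 · 83 = 5229.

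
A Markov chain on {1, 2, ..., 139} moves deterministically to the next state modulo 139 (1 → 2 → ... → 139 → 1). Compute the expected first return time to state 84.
E[T_84 | X_0 = 84] = 139

The chain cycles deterministically, so starting at state 84 it returns in exactly 139 steps. Equivalently, the stationary distribution is uniform π_j = 1/139 for every state j, so by Kac's formula E[T_84] = 1/π_84 = 139.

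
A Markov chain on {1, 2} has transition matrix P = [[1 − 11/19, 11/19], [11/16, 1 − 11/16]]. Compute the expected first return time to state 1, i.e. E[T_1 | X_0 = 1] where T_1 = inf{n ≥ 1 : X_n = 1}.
E[T_1 | X_0 = 1] = 1/π_1 = 35/19

For an irreducible recurrent Markov chain with stationary distribution π, E[T_i | X_0 = i] = 1/π_i (Kac's formula). Here π_1 = (11/16)/(11/19 + 11/16) = (11/16)/(385/304) = 19/35, so E[T_1 | X_0 = 1] = 1/π_1 = (11/19 + 11/16)/(11/16) = (385/304)/(11/16) = 35/19.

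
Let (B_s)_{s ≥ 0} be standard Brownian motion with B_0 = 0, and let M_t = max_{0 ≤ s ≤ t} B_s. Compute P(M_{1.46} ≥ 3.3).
P(M_{1.46} ≥ 3.3) = 2·P(B_{1.46} ≥ 3.3) = 2(1 − Φ(3.3/√1.46)) ≈ 0.0063

By the reflection principle for Brownian motion, P(M_t ≥ a) = 2 · P(B_t ≥ a) for a ≥ 0. Since B_t ~ N(0, t), P(B_t ≥ 3.3) = 1 − Φ(3.3/√t) = 1 − Φ(3.3/√1.46) = 1 − Φ(2.7311). So
  P(M_{1.46} ≥ 3.3) = 2(1 − Φ(2.7311)) ≈ 0.0063.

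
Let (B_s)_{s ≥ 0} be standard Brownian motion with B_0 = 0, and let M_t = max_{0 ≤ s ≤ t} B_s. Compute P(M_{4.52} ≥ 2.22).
P(M_{4.52} ≥ 2.22) = 2·P(B_{4.52} ≥ 2.22) = 2(1 − Φ(2.22/√4.52)) ≈ 0.2964

By the reflection principle for Brownian motion, P(M_t ≥ a) = 2 · P(B_t ≥ a) for a ≥ 0. Since B_t ~ N(0, t), P(B_t ≥ 2.22) = 1 − Φ(2.22/√t) = 1 − Φ(2.22/√4.52) = 1 − Φ(1.0442). So
  P(M_{4.52} ≥ 2.22) = 2(1 − Φ(1.0442)) ≈ 0.2964.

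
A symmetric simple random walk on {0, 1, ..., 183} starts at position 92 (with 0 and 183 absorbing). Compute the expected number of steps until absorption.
E[τ | X_0 = 92] = 8372

Let v_k = E[τ | X_0 = k]. Boundary: v_0 = v_183 = 0. Recurrence: v_k = 1 + (v_{k-1} + v_{k+1})/2 for 1 ≤ k ≤ 182. The particular solution to v_k − (v_{k-1} + v_{k+1})/2 = 1 is v_k = −k^2. Adding homogeneous solution A + B k and matching boundaries gives v_k = k (183 − k). Substituting k = 92: v_92 = 92 · 91 = 8372.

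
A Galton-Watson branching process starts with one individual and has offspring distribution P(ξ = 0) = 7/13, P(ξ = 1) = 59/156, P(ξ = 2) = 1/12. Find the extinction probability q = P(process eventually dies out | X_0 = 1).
q = 1

Mean offspring μ = 0·7/13 + 1·59/156 + 2·1/12 = 85/156 ≤ 1. For μ ≤ 1 with offspring not concentrated at 1, the Galton-Watson process goes extinct almost surely, so q = 1.
(Algebraic check: The pgf is f(s) = 7/13 + 59/156·s + 1/12·s². The extinction probability q is the smallest fixed point of f in [0, 1]. Setting s = f(s):
  1/12·s² + (59/156 − 1)·s + 7/13 = 0
  1/12·s² − (7/13 + 1/12)·s + 7/13 = 0
which factors as (s − 1)·(1/12·s − 7/13) = 0, giving roots s = 1 and s = (7/13)/(1/12) = 84/13. Since 84/13 ≥ 1, the smallest root in [0, 1] is s = 1.)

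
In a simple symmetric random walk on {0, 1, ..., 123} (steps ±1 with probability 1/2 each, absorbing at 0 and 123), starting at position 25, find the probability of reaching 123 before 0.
P(hit 123 before 0) = 25/123

Let u_k = P(hit 123 before 0 | start at k). Then u_0 = 0, u_123 = 1, and u_k = u_{k-1}/2 + u_{k+1}/2 for 1 ≤ k ≤ 122. This harmonic recurrence is solved by u_k = k/123, giving u_25 = 25/123.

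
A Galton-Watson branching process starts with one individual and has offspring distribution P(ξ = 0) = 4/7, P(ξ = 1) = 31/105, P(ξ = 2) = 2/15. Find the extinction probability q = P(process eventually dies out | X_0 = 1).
q = 1

Mean offspring μ = 0·4/7 + 1·31/105 + 2·2/15 = 59/105 ≤ 1. For μ ≤ 1 with offspring not concentrated at 1, the Galton-Watson process goes extinct almost surely, so q = 1.
(Algebraic check: The pgf is f(s) = 4/7 + 31/105·s + 2/15·s². The extinction probability q is the smallest fixed point of f in [0, 1]. Setting s = f(s):
  2/15·s² + (31/105 − 1)·s + 4/7 = 0
  2/15·s² − (4/7 + 2/15)·s + 4/7 = 0
which factors as (s − 1)·(2/15·s − 4/7) = 0, giving roots s = 1 and s = (4/7)/(2/15) = 30/7. Since 30/7 ≥ 1, the smallest root in [0, 1] is s = 1.)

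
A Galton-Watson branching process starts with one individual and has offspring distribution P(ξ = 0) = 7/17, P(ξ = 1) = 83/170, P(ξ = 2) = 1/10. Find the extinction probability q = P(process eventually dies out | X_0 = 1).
q = 1

Mean offspring μ = 0·7/17 + 1·83/170 + 2·1/10 = 117/170 ≤ 1. For μ ≤ 1 with offspring not concentrated at 1, the Galton-Watson process goes extinct almost surely, so q = 1.
(Algebraic check: The pgf is f(s) = 7/17 + 83/170·s + 1/10·s². The extinction probability q is the smallest fixed point of f in [0, 1]. Setting s = f(s):
  1/10·s² + (83/170 − 1)·s + 7/17 = 0
  1/10·s² − (7/17 + 1/10)·s + 7/17 = 0
which factors as (s − 1)·(1/10·s − 7/17) = 0, giving roots s = 1 and s = (7/17)/(1/10) = 70/17. Since 70/17 ≥ 1, the smallest root in [0, 1] is s = 1.)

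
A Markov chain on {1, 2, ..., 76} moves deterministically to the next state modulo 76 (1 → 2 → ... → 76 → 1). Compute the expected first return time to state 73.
E[T_73 | X_0 = 73] = 76

The chain cycles deterministically, so starting at state 73 it returns in exactly 76 steps. Equivalently, the stationary distribution is uniform π_j = 1/76 for every state j, so by Kac's formula E[T_73] = 1/π_73 = 76.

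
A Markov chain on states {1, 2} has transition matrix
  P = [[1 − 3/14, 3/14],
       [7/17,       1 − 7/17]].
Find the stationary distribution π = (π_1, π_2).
π_1 = 98/149, π_2 = 51/149

Solve πP = π with π_1 + π_2 = 1. From πP = π: π_1 · (1 − 3/14) + π_2 · 7/17 = π_1 ⇒ π_2 · 7/17 = π_1 · 3/14 ⇒ π_2/π_1 = (3/14)/(7/17) = 51/98. Together with π_1 + π_2 = 1:
  π_1 = (7/17)/(3/14 + 7/17) = (7/17)/(149/238) = 98/149,
  π_2 = (3/14)/(3/14 + 7/17) = (3/14)/(149/238) = 51/149.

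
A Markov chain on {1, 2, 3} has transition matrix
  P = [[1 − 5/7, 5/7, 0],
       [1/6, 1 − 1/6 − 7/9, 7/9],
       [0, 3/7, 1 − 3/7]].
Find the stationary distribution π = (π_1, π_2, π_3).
π = (63/823, 270/823, 490/823)

This is a birth-death chain on three states, which satisfies detailed balance: π_1 · P_{12} = π_2 · P_{21} and π_2 · P_{23} = π_3 · P_{32}.
From π_1 · 5/7 = π_2 · 1/6: π_2/π_1 = (5/7)/(1/6) = 30/7.
From π_2 · 7/9 = π_3 · 3/7: π_3/π_2 = (7/9)/(3/7) = 49/27.
Take π_1 proportional to 1; then unnormalized π = (1, 30/7, 70/9). Normalize by dividing by the sum 823/63:
  π = (63/823, 270/823, 490/823).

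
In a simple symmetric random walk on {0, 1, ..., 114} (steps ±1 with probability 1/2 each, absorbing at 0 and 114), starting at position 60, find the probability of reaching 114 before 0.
P(hit 114 before 0) = 60/114 = 10/19

Let u_k = P(hit 114 before 0 | start at k). Then u_0 = 0, u_114 = 1, and u_k = u_{k-1}/2 + u_{k+1}/2 for 1 ≤ k ≤ 113. This harmonic recurrence is solved by u_k = k/114, giving u_60 = 60/114 = 10/19.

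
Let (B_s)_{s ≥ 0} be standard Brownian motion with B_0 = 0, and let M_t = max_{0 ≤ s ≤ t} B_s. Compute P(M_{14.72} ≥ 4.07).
P(M_{14.72} ≥ 4.07) = 2·P(B_{14.72} ≥ 4.07) = 2(1 − Φ(4.07/√14.72)) ≈ 0.2888

By the reflection principle for Brownian motion, P(M_t ≥ a) = 2 · P(B_t ≥ a) for a ≥ 0. Since B_t ~ N(0, t), P(B_t ≥ 4.07) = 1 − Φ(4.07/√t) = 1 − Φ(4.07/√14.72) = 1 − Φ(1.0608). So
  P(M_{14.72} ≥ 4.07) = 2(1 − Φ(1.0608)) ≈ 0.2888.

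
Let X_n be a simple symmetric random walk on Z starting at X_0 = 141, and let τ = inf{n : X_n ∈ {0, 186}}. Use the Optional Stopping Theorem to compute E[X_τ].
E[X_τ] = 141

X_n is a martingale and τ is a bounded-mean stopping time (indeed τ is finite a.s. with bounded expectation since the walk is in a bounded region). By the OST, E[X_τ] = E[X_0] = 141. Equivalently: E[X_τ] = 186 · P(hit 186 first) + 0 · P(hit 0 first) = 186 · (141/186) = 141.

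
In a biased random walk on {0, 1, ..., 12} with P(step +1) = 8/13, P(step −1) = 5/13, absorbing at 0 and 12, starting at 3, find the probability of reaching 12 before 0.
P(hit 12 before 0) = (1 − (5/8)^3) / (1 − (5/8)^12) = 134217728/176938853

Let u_k denote P(reach 12 before 0 | start at k). Boundary: u_0 = 0, u_12 = 1. Recurrence: u_k = 8/13·u_{k+1} + 5/13·u_{k-1} for 1 ≤ k ≤ 11. Try u_k = A + B·r^k with r = q/p = (5/13)/(8/13) = 5/8. Substitution satisfies the recurrence; boundary conditions give:
  u_k = (1 − r^k) / (1 − r^N) = (1 − (5/8)^3) / (1 − (5/8)^12) = 134217728/176938853.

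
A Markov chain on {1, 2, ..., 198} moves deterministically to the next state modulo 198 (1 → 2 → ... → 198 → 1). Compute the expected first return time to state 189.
E[T_189 | X_0 = 189] = 198

The chain cycles deterministically, so starting at state 189 it returns in exactly 198 steps. Equivalently, the stationary distribution is uniform π_j = 1/198 for every state j, so by Kac's formula E[T_189] = 1/π_189 = 198.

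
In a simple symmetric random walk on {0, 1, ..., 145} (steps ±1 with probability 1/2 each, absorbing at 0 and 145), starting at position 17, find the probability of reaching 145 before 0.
P(hit 145 before 0) = 17/145

Let u_k = P(hit 145 before 0 | start at k). Then u_0 = 0, u_145 = 1, and u_k = u_{k-1}/2 + u_{k+1}/2 for 1 ≤ k ≤ 144. This harmonic recurrence is solved by u_k = k/145, giving u_17 = 17/145.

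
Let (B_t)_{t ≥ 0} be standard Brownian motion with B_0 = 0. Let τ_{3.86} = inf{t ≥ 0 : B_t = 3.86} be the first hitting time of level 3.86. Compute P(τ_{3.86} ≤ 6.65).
P(τ_{3.86} ≤ 6.65) = 2(1 − Φ(3.86/√6.65)) = 2(1 − Φ(1.4968)) ≈ 0.1344

By the reflection principle for standard BM, P(τ_b ≤ t) = 2 · P(B_t ≥ b). Since B_t ~ N(0, t), P(B_t ≥ 3.86) = 1 − Φ(3.86/√t) = 1 − Φ(3.86/√6.65) = 1 − Φ(1.4968) ≈ 0.06722. Doubling: P(τ_{3.86} ≤ 6.65) ≈ 2 · 0.06722 = 0.13444 ≈ 0.1344.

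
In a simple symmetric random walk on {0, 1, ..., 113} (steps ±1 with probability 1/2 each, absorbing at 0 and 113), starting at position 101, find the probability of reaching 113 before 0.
P(hit 113 before 0) = 101/113

Let u_k = P(hit 113 before 0 | start at k). Then u_0 = 0, u_113 = 1, and u_k = u_{k-1}/2 + u_{k+1}/2 for 1 ≤ k ≤ 112. This harmonic recurrence is solved by u_k = k/113, giving u_101 = 101/113.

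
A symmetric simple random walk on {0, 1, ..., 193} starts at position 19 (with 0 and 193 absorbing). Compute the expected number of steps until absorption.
E[τ | X_0 = 19] = 3306

Let v_k = E[τ | X_0 = k]. Boundary: v_0 = v_193 = 0. Recurrence: v_k = 1 + (v_{k-1} + v_{k+1})/2 for 1 ≤ k ≤ 192. The particular solution to v_k − (v_{k-1} + v_{k+1})/2 = 1 is v_k = −k^2. Adding homogeneous solution A + B k and matching boundaries gives v_k = k (193 − k). Substituting k = 19: v_19 = 19 · 174 = 3306.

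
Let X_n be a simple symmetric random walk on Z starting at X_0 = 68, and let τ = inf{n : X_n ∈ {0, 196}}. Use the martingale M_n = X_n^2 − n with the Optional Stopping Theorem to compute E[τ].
E[τ] = 8704

M_n = X_n^2 − n is a martingale (since E[X_{n+1}^2 | F_n] = X_n^2 + 1). By OST (τ has finite mean in a bounded region), E[M_τ] = E[M_0] = X_0^2 − 0 = 68^2 = 4624. Also E[M_τ] = E[X_τ^2] − E[τ]. The walk exits at 0 or 196, with P(hit 196 first) = 68/196, so E[X_τ^2] = 196^2 · 68/196 + 0 = 13328. Thus E[τ] = E[X_τ^2] − E[M_τ] = 13328 − 4624 = 8704 = 68(196 − 68) = 8704.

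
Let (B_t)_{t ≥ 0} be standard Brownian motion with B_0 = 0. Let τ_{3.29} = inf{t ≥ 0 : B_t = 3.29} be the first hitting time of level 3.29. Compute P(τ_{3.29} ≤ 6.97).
P(τ_{3.29} ≤ 6.97) = 2(1 − Φ(3.29/√6.97)) = 2(1 − Φ(1.2462)) ≈ 0.2127

By the reflection principle for standard BM, P(τ_b ≤ t) = 2 · P(B_t ≥ b). Since B_t ~ N(0, t), P(B_t ≥ 3.29) = 1 − Φ(3.29/√t) = 1 − Φ(3.29/√6.97) = 1 − Φ(1.2462) ≈ 0.10635. Doubling: P(τ_{3.29} ≤ 6.97) ≈ 2 · 0.10635 = 0.21270 ≈ 0.2127.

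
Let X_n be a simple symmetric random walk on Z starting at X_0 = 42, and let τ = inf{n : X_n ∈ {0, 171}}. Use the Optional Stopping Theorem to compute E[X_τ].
E[X_τ] = 42

X_n is a martingale and τ is a bounded-mean stopping time (indeed τ is finite a.s. with bounded expectation since the walk is in a bounded region). By the OST, E[X_τ] = E[X_0] = 42. Equivalently: E[X_τ] = 171 · P(hit 171 first) + 0 · P(hit 0 first) = 171 · (42/171) = 42.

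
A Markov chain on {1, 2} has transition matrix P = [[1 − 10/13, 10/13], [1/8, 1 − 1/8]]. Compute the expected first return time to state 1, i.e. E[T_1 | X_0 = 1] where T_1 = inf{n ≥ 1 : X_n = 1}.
E[T_1 | X_0 = 1] = 1/π_1 = 93/13

For an irreducible recurrent Markov chain with stationary distribution π, E[T_i | X_0 = i] = 1/π_i (Kac's formula). Here π_1 = (1/8)/(10/13 + 1/8) = (1/8)/(93/104) = 13/93, so E[T_1 | X_0 = 1] = 1/π_1 = (10/13 + 1/8)/(1/8) = (93/104)/(1/8) = 93/13.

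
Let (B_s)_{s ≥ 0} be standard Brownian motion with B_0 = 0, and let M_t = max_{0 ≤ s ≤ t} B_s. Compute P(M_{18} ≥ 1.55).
P(M_{18} ≥ 1.55) = 2·P(B_{18} ≥ 1.55) = 2(1 − Φ(1.55/√18)) ≈ 0.7149

By the reflection principle for Brownian motion, P(M_t ≥ a) = 2 · P(B_t ≥ a) for a ≥ 0. Since B_t ~ N(0, t), P(B_t ≥ 1.55) = 1 − Φ(1.55/√t) = 1 − Φ(1.55/√18) = 1 − Φ(0.3653). So
  P(M_{18} ≥ 1.55) = 2(1 − Φ(0.3653)) ≈ 0.7149.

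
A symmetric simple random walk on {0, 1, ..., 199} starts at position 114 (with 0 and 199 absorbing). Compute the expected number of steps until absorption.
E[τ | X_0 = 114] = 9690

Let v_k = E[τ | X_0 = k]. Boundary: v_0 = v_199 = 0. Recurrence: v_k = 1 + (v_{k-1} + v_{k+1})/2 for 1 ≤ k ≤ 198. The particular solution to v_k − (v_{k-1} + v_{k+1})/2 = 1 is v_k = −k^2. Adding homogeneous solution A + B k and matching boundaries gives v_k = k (199 − k). Substituting k = 114: v_114 = 114 · 85 = 9690.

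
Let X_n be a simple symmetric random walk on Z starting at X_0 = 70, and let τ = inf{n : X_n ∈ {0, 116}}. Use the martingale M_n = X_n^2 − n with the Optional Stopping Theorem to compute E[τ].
E[τ] = 3220

M_n = X_n^2 − n is a martingale (since E[X_{n+1}^2 | F_n] = X_n^2 + 1). By OST (τ has finite mean in a bounded region), E[M_τ] = E[M_0] = X_0^2 − 0 = 70^2 = 4900. Also E[M_τ] = E[X_τ^2] − E[τ]. The walk exits at 0 or 116, with P(hit 116 first) = 70/116, so E[X_τ^2] = 116^2 · 70/116 + 0 = 8120. Thus E[τ] = E[X_τ^2] − E[M_τ] = 8120 − 4900 = 3220 = 70(116 − 70) = 3220.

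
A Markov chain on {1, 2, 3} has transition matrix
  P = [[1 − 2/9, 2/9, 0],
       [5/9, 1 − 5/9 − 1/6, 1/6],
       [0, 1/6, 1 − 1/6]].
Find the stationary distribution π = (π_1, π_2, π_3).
π = (5/9, 2/9, 2/9)

This is a birth-death chain on three states, which satisfies detailed balance: π_1 · P_{12} = π_2 · P_{21} and π_2 · P_{23} = π_3 · P_{32}.
From π_1 · 2/9 = π_2 · 5/9: π_2/π_1 = (2/9)/(5/9) = 2/5.
From π_2 · 1/6 = π_3 · 1/6: π_3/π_2 = (1/6)/(1/6) = 1.
Take π_1 proportional to 1; then unnormalized π = (1, 2/5, 2/5). Normalize by dividing by the sum 9/5:
  π = (5/9, 2/9, 2/9).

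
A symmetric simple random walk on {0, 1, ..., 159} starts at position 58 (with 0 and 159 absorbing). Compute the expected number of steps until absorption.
E[τ | X_0 = 58] = 5858

Let v_k = E[τ | X_0 = k]. Boundary: v_0 = v_159 = 0. Recurrence: v_k = 1 + (v_{k-1} + v_{k+1})/2 for 1 ≤ k ≤ 158. The particular solution to v_k − (v_{k-1} + v_{k+1})/2 = 1 is v_k = −k^2. Adding homogeneous solution A + B k and matching boundaries gives v_k = k (159 − k). Substituting k = 58: v_58 = 58 · 101 = 5858.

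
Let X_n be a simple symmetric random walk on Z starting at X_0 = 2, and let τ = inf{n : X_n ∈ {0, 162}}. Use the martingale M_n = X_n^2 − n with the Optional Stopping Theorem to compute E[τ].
E[τ] = 320

M_n = X_n^2 − n is a martingale (since E[X_{n+1}^2 | F_n] = X_n^2 + 1). By OST (τ has finite mean in a bounded region), E[M_τ] = E[M_0] = X_0^2 − 0 = 2^2 = 4. Also E[M_τ] = E[X_τ^2] − E[τ]. The walk exits at 0 or 162, with P(hit 162 first) = 2/162, so E[X_τ^2] = 162^2 · 2/162 + 0 = 324. Thus E[τ] = E[X_τ^2] − E[M_τ] = 324 − 4 = 320 = 2(162 − 2) = 320.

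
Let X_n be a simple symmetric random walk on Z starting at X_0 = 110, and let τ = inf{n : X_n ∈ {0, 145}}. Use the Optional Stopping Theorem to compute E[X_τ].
E[X_τ] = 110

X_n is a martingale and τ is a bounded-mean stopping time (indeed τ is finite a.s. with bounded expectation since the walk is in a bounded region). By the OST, E[X_τ] = E[X_0] = 110. Equivalently: E[X_τ] = 145 · P(hit 145 first) + 0 · P(hit 0 first) = 145 · (110/145) = 110.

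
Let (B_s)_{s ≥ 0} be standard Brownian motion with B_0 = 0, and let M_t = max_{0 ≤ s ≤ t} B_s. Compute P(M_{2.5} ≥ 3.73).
P(M_{2.5} ≥ 3.73) = 2·P(B_{2.5} ≥ 3.73) = 2(1 − Φ(3.73/√2.5)) ≈ 0.0183

By the reflection principle for Brownian motion, P(M_t ≥ a) = 2 · P(B_t ≥ a) for a ≥ 0. Since B_t ~ N(0, t), P(B_t ≥ 3.73) = 1 − Φ(3.73/√t) = 1 − Φ(3.73/√2.5) = 1 − Φ(2.3591). So
  P(M_{2.5} ≥ 3.73) = 2(1 − Φ(2.3591)) ≈ 0.0183.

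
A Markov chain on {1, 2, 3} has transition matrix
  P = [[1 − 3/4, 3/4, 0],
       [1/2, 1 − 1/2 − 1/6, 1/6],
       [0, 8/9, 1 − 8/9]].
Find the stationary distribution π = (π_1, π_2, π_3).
π = (32/89, 48/89, 9/89)

This is a birth-death chain on three states, which satisfies detailed balance: π_1 · P_{12} = π_2 · P_{21} and π_2 · P_{23} = π_3 · P_{32}.
From π_1 · 3/4 = π_2 · 1/2: π_2/π_1 = (3/4)/(1/2) = 3/2.
From π_2 · 1/6 = π_3 · 8/9: π_3/π_2 = (1/6)/(8/9) = 3/16.
Take π_1 proportional to 1; then unnormalized π = (1, 3/2, 9/32). Normalize by dividing by the sum 89/32:
  π = (32/89, 48/89, 9/89).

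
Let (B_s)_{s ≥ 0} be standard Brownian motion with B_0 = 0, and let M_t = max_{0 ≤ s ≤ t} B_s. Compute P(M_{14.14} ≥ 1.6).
P(M_{14.14} ≥ 1.6) = 2·P(B_{14.14} ≥ 1.6) = 2(1 − Φ(1.6/√14.14)) ≈ 0.6705

By the reflection principle for Brownian motion, P(M_t ≥ a) = 2 · P(B_t ≥ a) for a ≥ 0. Since B_t ~ N(0, t), P(B_t ≥ 1.6) = 1 − Φ(1.6/√t) = 1 − Φ(1.6/√14.14) = 1 − Φ(0.4255). So
  P(M_{14.14} ≥ 1.6) = 2(1 − Φ(0.4255)) ≈ 0.6705.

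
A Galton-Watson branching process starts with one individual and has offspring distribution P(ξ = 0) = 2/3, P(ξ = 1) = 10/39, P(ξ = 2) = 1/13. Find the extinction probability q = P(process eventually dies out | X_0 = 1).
q = 1

Mean offspring μ = 0·2/3 + 1·10/39 + 2·1/13 = 16/39 ≤ 1. For μ ≤ 1 with offspring not concentrated at 1, the Galton-Watson process goes extinct almost surely, so q = 1.
(Algebraic check: The pgf is f(s) = 2/3 + 10/39·s + 1/13·s². The extinction probability q is the smallest fixed point of f in [0, 1]. Setting s = f(s):
  1/13·s² + (10/39 − 1)·s + 2/3 = 0
  1/13·s² − (2/3 + 1/13)·s + 2/3 = 0
which factors as (s − 1)·(1/13·s − 2/3) = 0, giving roots s = 1 and s = (2/3)/(1/13) = 26/3. Since 26/3 ≥ 1, the smallest root in [0, 1] is s = 1.)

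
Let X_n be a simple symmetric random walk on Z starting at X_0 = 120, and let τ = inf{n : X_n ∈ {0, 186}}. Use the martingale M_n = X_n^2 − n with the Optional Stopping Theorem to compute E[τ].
E[τ] = 7920

M_n = X_n^2 − n is a martingale (since E[X_{n+1}^2 | F_n] = X_n^2 + 1). By OST (τ has finite mean in a bounded region), E[M_τ] = E[M_0] = X_0^2 − 0 = 120^2 = 14400. Also E[M_τ] = E[X_τ^2] − E[τ]. The walk exits at 0 or 186, with P(hit 186 first) = 120/186, so E[X_τ^2] = 186^2 · 120/186 + 0 = 22320. Thus E[τ] = E[X_τ^2] − E[M_τ] = 22320 − 14400 = 7920 = 120(186 − 120) = 7920.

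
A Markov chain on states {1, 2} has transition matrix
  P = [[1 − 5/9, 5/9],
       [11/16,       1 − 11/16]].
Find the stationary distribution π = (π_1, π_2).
π_1 = 99/179, π_2 = 80/179

Solve πP = π with π_1 + π_2 = 1. From πP = π: π_1 · (1 − 5/9) + π_2 · 11/16 = π_1 ⇒ π_2 · 11/16 = π_1 · 5/9 ⇒ π_2/π_1 = (5/9)/(11/16) = 80/99. Together with π_1 + π_2 = 1:
  π_1 = (11/16)/(5/9 + 11/16) = (11/16)/(179/144) = 99/179,
  π_2 = (5/9)/(5/9 + 11/16) = (5/9)/(179/144) = 80/179.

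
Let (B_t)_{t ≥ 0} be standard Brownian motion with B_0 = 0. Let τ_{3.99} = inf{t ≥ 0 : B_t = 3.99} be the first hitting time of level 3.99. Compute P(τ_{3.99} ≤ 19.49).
P(τ_{3.99} ≤ 19.49) = 2(1 − Φ(3.99/√19.49)) = 2(1 − Φ(0.9038)) ≈ 0.3661

By the reflection principle for standard BM, P(τ_b ≤ t) = 2 · P(B_t ≥ b). Since B_t ~ N(0, t), P(B_t ≥ 3.99) = 1 − Φ(3.99/√t) = 1 − Φ(3.99/√19.49) = 1 − Φ(0.9038) ≈ 0.18305. Doubling: P(τ_{3.99} ≤ 19.49) ≈ 2 · 0.18305 = 0.36610 ≈ 0.3661.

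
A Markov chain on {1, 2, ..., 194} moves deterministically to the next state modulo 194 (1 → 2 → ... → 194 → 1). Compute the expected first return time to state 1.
E[T_1 | X_0 = 1] = 194

The chain cycles deterministically, so starting at state 1 it returns in exactly 194 steps. Equivalently, the stationary distribution is uniform π_j = 1/194 for every state j, so by Kac's formula E[T_1] = 1/π_1 = 194.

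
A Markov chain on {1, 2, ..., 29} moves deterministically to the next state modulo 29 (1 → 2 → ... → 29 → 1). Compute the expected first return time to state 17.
E[T_17 | X_0 = 17] = 29

The chain cycles deterministically, so starting at state 17 it returns in exactly 29 steps. Equivalently, the stationary distribution is uniform π_j = 1/29 for every state j, so by Kac's formula E[T_17] = 1/π_17 = 29.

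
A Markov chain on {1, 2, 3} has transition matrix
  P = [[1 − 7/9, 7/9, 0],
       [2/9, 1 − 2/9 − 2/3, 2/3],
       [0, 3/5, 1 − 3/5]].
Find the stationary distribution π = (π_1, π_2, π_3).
π = (18/151, 63/151, 70/151)

This is a birth-death chain on three states, which satisfies detailed balance: π_1 · P_{12} = π_2 · P_{21} and π_2 · P_{23} = π_3 · P_{32}.
From π_1 · 7/9 = π_2 · 2/9: π_2/π_1 = (7/9)/(2/9) = 7/2.
From π_2 · 2/3 = π_3 · 3/5: π_3/π_2 = (2/3)/(3/5) = 10/9.
Take π_1 proportional to 1; then unnormalized π = (1, 7/2, 35/9). Normalize by dividing by the sum 151/18:
  π = (18/151, 63/151, 70/151).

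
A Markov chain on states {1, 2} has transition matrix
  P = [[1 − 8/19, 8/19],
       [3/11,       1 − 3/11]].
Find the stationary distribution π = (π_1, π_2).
π_1 = 57/145, π_2 = 88/145

Solve πP = π with π_1 + π_2 = 1. From πP = π: π_1 · (1 − 8/19) + π_2 · 3/11 = π_1 ⇒ π_2 · 3/11 = π_1 · 8/19 ⇒ π_2/π_1 = (8/19)/(3/11) = 88/57. Together with π_1 + π_2 = 1:
  π_1 = (3/11)/(8/19 + 3/11) = (3/11)/(145/209) = 57/145,
  π_2 = (8/19)/(8/19 + 3/11) = (8/19)/(145/209) = 88/145.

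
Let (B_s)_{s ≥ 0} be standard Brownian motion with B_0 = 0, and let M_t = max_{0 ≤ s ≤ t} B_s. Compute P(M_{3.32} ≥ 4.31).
P(M_{3.32} ≥ 4.31) = 2·P(B_{3.32} ≥ 4.31) = 2(1 − Φ(4.31/√3.32)) ≈ 0.0180

By the reflection principle for Brownian motion, P(M_t ≥ a) = 2 · P(B_t ≥ a) for a ≥ 0. Since B_t ~ N(0, t), P(B_t ≥ 4.31) = 1 − Φ(4.31/√t) = 1 − Φ(4.31/√3.32) = 1 − Φ(2.3654). So
  P(M_{3.32} ≥ 4.31) = 2(1 − Φ(2.3654)) ≈ 0.0180.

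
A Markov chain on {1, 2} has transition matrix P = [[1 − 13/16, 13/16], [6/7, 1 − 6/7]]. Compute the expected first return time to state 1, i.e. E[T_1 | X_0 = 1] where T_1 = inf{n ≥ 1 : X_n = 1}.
E[T_1 | X_0 = 1] = 1/π_1 = 187/96

For an irreducible recurrent Markov chain with stationary distribution π, E[T_i | X_0 = i] = 1/π_i (Kac's formula). Here π_1 = (6/7)/(13/16 + 6/7) = (6/7)/(187/112) = 96/187, so E[T_1 | X_0 = 1] = 1/π_1 = (13/16 + 6/7)/(6/7) = (187/112)/(6/7) = 187/96.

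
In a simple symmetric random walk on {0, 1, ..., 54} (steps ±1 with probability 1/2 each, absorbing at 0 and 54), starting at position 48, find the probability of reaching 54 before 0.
P(hit 54 before 0) = 48/54 = 8/9

Let u_k = P(hit 54 before 0 | start at k). Then u_0 = 0, u_54 = 1, and u_k = u_{k-1}/2 + u_{k+1}/2 for 1 ≤ k ≤ 53. This harmonic recurrence is solved by u_k = k/54, giving u_48 = 48/54 = 8/9.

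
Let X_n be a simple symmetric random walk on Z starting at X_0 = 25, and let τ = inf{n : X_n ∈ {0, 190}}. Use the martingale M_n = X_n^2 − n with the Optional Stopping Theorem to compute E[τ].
E[τ] = 4125

M_n = X_n^2 − n is a martingale (since E[X_{n+1}^2 | F_n] = X_n^2 + 1). By OST (τ has finite mean in a bounded region), E[M_τ] = E[M_0] = X_0^2 − 0 = 25^2 = 625. Also E[M_τ] = E[X_τ^2] − E[τ]. The walk exits at 0 or 190, with P(hit 190 first) = 25/190, so E[X_τ^2] = 190^2 · 25/190 + 0 = 4750. Thus E[τ] = E[X_τ^2] − E[M_τ] = 4750 − 625 = 4125 = 25(190 − 25) = 4125.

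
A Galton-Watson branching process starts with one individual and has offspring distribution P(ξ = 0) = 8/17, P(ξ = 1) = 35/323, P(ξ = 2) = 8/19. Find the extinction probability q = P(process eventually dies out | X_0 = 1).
q = 1

Mean offspring μ = 0·8/17 + 1·35/323 + 2·8/19 = 307/323 ≤ 1. For μ ≤ 1 with offspring not concentrated at 1, the Galton-Watson process goes extinct almost surely, so q = 1.
(Algebraic check: The pgf is f(s) = 8/17 + 35/323·s + 8/19·s². The extinction probability q is the smallest fixed point of f in [0, 1]. Setting s = f(s):
  8/19·s² + (35/323 − 1)·s + 8/17 = 0
  8/19·s² − (8/17 + 8/19)·s + 8/17 = 0
which factors as (s − 1)·(8/19·s − 8/17) = 0, giving roots s = 1 and s = (8/17)/(8/19) = 19/17. Since 19/17 ≥ 1, the smallest root in [0, 1] is s = 1.)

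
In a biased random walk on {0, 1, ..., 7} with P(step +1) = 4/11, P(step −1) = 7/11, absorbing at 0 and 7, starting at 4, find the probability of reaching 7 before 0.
P(hit 7 before 0) = (1 − (7/4)^4) / (1 − (7/4)^7) = 45760/269053

Let u_k denote P(reach 7 before 0 | start at k). Boundary: u_0 = 0, u_7 = 1. Recurrence: u_k = 4/11·u_{k+1} + 7/11·u_{k-1} for 1 ≤ k ≤ 6. Try u_k = A + B·r^k with r = q/p = (7/11)/(4/11) = 7/4. Substitution satisfies the recurrence; boundary conditions give:
  u_k = (1 − r^k) / (1 − r^N) = (1 − (7/4)^4) / (1 − (7/4)^7) = 45760/269053.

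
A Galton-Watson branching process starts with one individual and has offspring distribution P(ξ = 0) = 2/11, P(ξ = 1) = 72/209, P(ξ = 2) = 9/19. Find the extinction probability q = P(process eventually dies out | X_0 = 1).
q = 38/99

The pgf is f(s) = 2/11 + 72/209·s + 9/19·s². The extinction probability q is the smallest fixed point of f in [0, 1]. Setting s = f(s):
  9/19·s² + (72/209 − 1)·s + 2/11 = 0
  9/19·s² − (2/11 + 9/19)·s + 2/11 = 0
which factors as (s − 1)·(9/19·s − 2/11) = 0, giving roots s = 1 and s = (2/11)/(9/19) = 38/99.
Mean offspring μ = 72/209 + 2·9/19 = 270/209 > 1 (supercritical), so q < 1. The extinction probability is the smaller root: q = (2/11)/(9/19) = 38/99.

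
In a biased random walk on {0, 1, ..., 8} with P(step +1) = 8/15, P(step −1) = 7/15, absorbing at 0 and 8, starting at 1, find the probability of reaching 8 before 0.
P(hit 8 before 0) = (1 − (7/8)^1) / (1 − (7/8)^8) = 2097152/11012415

Let u_k denote P(reach 8 before 0 | start at k). Boundary: u_0 = 0, u_8 = 1. Recurrence: u_k = 8/15·u_{k+1} + 7/15·u_{k-1} for 1 ≤ k ≤ 7. Try u_k = A + B·r^k with r = q/p = (7/15)/(8/15) = 7/8. Substitution satisfies the recurrence; boundary conditions give:
  u_k = (1 − r^k) / (1 − r^N) = (1 − (7/8)^1) / (1 − (7/8)^8) = 2097152/11012415.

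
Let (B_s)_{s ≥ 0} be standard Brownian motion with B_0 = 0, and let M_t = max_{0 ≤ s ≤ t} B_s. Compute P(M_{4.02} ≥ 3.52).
P(M_{4.02} ≥ 3.52) = 2·P(B_{4.02} ≥ 3.52) = 2(1 − Φ(3.52/√4.02)) ≈ 0.0792

By the reflection principle for Brownian motion, P(M_t ≥ a) = 2 · P(B_t ≥ a) for a ≥ 0. Since B_t ~ N(0, t), P(B_t ≥ 3.52) = 1 − Φ(3.52/√t) = 1 − Φ(3.52/√4.02) = 1 − Φ(1.7556). So
  P(M_{4.02} ≥ 3.52) = 2(1 − Φ(1.7556)) ≈ 0.0792.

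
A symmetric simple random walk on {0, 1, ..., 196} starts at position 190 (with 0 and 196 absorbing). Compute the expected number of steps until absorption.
E[τ | X_0 = 190] = 1140

Let v_k = E[τ | X_0 = k]. Boundary: v_0 = v_196 = 0. Recurrence: v_k = 1 + (v_{k-1} + v_{k+1})/2 for 1 ≤ k ≤ 195. The particular solution to v_k − (v_{k-1} + v_{k+1})/2 = 1 is v_k = −k^2. Adding homogeneous solution A + B k and matching boundaries gives v_k = k (196 − k). Substituting k = 190: v_190 = 190 · 6 = 1140.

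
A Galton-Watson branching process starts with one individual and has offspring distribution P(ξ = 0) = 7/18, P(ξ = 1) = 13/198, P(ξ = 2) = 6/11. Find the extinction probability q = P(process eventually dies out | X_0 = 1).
q = 77/108

The pgf is f(s) = 7/18 + 13/198·s + 6/11·s². The extinction probability q is the smallest fixed point of f in [0, 1]. Setting s = f(s):
  6/11·s² + (13/198 − 1)·s + 7/18 = 0
  6/11·s² − (7/18 + 6/11)·s + 7/18 = 0
which factors as (s − 1)·(6/11·s − 7/18) = 0, giving roots s = 1 and s = (7/18)/(6/11) = 77/108.
Mean offspring μ = 13/198 + 2·6/11 = 229/198 > 1 (supercritical), so q < 1. The extinction probability is the smaller root: q = (7/18)/(6/11) = 77/108.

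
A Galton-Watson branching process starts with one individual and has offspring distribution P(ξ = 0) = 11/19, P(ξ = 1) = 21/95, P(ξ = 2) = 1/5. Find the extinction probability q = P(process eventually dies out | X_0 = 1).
q = 1

Mean offspring μ = 0·11/19 + 1·21/95 + 2·1/5 = 59/95 ≤ 1. For μ ≤ 1 with offspring not concentrated at 1, the Galton-Watson process goes extinct almost surely, so q = 1.
(Algebraic check: The pgf is f(s) = 11/19 + 21/95·s + 1/5·s². The extinction probability q is the smallest fixed point of f in [0, 1]. Setting s = f(s):
  1/5·s² + (21/95 − 1)·s + 11/19 = 0
  1/5·s² − (11/19 + 1/5)·s + 11/19 = 0
which factors as (s − 1)·(1/5·s − 11/19) = 0, giving roots s = 1 and s = (11/19)/(1/5) = 55/19. Since 55/19 ≥ 1, the smallest root in [0, 1] is s = 1.)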